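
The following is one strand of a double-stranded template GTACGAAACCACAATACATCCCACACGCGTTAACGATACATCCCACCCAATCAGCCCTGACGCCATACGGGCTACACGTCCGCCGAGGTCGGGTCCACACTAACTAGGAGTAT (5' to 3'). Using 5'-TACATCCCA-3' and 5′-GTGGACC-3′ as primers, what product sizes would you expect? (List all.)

The forward primer TACATCCCA matches the top strand at positions 15–23, 37–45.
The reverse primer's reverse complement is GGTCCAC, matching at positions 92–98.
Each forward site pairs with the reverse site to give a product ending at position 98: sizes 84, 62 bp.

84 bp, 62 bp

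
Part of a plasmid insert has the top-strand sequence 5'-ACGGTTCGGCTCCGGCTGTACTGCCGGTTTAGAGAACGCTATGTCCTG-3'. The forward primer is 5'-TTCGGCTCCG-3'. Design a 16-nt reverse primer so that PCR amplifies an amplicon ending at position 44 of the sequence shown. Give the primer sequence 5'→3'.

The forward primer binds at positions 5–14; the product's 3' end on the top strand is position 44.
The reverse primer anneals to the top strand over positions 29–44, i.e. to TTAGAGAACGCTATGT.
Its sequence written 5'→3' is the reverse complement: ACATAGCGTTCTCTAA.

5'-ACATAGCGTTCTCTAA-3'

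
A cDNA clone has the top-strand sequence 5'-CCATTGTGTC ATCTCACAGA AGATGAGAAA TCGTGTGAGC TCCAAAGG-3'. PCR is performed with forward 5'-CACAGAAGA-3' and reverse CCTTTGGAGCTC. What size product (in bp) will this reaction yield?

34 bp

Scanning the template, CACAGAAGA occurs at positions 15–23; this primer anneals to the bottom strand there with its 3' end pointing downstream.
Taking the reverse complement of CCTTTGGAGCTC gives GAGCTCCAAAGG, found at positions 37–48 on the template; the primer anneals here to the top strand with its 3' end pointing upstream.
The product runs from position 15 to position 48, so its length is 48 − 15 + 1 = 34 bp.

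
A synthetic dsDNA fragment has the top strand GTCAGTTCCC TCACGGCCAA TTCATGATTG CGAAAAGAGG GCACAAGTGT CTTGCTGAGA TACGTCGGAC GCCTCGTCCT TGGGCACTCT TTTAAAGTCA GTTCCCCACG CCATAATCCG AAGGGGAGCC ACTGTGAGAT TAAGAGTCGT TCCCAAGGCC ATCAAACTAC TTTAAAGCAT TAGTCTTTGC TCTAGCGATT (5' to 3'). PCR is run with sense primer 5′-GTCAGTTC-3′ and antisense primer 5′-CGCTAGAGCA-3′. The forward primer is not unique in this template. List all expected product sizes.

The forward primer GTCAGTTC matches the top strand at positions 1–8, 97–104.
The reverse primer's reverse complement is TGCTCTAGCG, matching at positions 188–197.
Each forward site pairs with the reverse site to give a product ending at position 197: sizes 197, 101 bp.

197 bp, 101 bp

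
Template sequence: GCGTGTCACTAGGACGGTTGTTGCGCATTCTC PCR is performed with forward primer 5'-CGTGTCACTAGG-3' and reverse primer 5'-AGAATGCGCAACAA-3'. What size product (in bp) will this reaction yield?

The forward primer matches the template at positions 2–13.
Taking the reverse complement of AGAATGCGCAACAA gives TTGTTGCGCATTCT, found at positions 18–31 on the template; the primer anneals here to the top strand with its 3' end pointing upstream.
The product runs from position 2 to position 31, so its length is 31 − 2 + 1 = 30 bp.

30 bp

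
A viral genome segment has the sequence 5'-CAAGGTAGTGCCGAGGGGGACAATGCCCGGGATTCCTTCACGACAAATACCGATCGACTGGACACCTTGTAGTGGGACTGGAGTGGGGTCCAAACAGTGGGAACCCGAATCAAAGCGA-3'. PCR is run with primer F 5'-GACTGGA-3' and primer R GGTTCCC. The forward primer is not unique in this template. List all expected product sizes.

The forward primer GACTGGA matches the top strand at positions 56–62, 76–82.
The reverse primer's reverse complement is GGGAACC, matching at positions 99–105.
Each forward site pairs with the reverse site to give a product ending at position 105: sizes 50, 30 bp.

50 bp, 30 bp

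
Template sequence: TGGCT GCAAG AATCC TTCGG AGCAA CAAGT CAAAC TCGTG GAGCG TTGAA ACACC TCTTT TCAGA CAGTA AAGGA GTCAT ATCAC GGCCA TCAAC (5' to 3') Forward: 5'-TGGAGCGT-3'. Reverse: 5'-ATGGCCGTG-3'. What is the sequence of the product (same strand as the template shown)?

Scanning the template, TGGAGCGT occurs at positions 39–46; this primer anneals to the bottom strand there with its 3' end pointing downstream.
Taking the reverse complement of ATGGCCGTG gives CACGGCCAT, found at positions 83–91 on the template; the primer anneals here to the top strand with its 3' end pointing upstream.
The product is the template from position 39 through 91 (53 bp).

5'-TGGAGCGTTGAAACACCTCTTTTCAGACAGTAAAGGAGTCATATCACGGCCAT-3'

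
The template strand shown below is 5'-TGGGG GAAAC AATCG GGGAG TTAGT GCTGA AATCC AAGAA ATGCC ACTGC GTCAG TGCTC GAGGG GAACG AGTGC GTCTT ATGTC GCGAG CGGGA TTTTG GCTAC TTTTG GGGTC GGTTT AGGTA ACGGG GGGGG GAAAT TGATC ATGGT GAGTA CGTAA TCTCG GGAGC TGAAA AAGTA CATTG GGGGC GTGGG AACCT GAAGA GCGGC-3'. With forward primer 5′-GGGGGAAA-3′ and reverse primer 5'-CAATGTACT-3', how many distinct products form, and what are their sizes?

The forward primer GGGGGAAA matches the top strand at positions 2–9, 132–139.
The reverse primer's reverse complement is AGTACATTG, matching at positions 177–185.
Each forward site pairs with the reverse site to give a product ending at position 185: sizes 184, 54 bp.

Two products: 184 bp, 54 bp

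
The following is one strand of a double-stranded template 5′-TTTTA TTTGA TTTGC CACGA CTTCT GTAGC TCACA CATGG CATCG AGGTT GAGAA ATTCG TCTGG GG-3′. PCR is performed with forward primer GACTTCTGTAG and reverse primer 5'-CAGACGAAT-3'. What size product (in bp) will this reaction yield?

Scanning the template, GACTTCTGTAG occurs at positions 19–29; this primer anneals to the bottom strand there with its 3' end pointing downstream.
The reverse primer's reverse complement is ATTCGTCTG, which matches the template at positions 56–64.
The product runs from position 19 to position 64, so its length is 64 − 19 + 1 = 46 bp.

46 bp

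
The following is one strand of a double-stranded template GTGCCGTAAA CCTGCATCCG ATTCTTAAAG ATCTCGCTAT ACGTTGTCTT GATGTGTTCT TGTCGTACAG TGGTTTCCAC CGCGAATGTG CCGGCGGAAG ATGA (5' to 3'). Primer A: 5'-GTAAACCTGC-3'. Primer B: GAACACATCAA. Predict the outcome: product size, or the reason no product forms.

Yes — a 54 bp product.

Primer A (GTAAACCTGC) matches the top strand at positions 6–15; it acts as a forward primer.
Primer B's reverse complement is TTGATGTGTTC, matching the top strand at positions 49–59; it acts as a reverse primer.
The 3' ends face each other across positions 6–59, giving a 54 bp product.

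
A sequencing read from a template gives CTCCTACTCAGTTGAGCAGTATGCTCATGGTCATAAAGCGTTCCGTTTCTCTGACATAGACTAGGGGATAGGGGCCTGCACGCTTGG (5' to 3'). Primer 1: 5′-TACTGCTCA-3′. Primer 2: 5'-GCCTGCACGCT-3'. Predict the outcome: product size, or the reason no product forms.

No product — the primers' 3' ends point away from each other.

Primer 1 (TACTGCTCA) has reverse complement TGAGCAGTA, which matches the top strand at positions 13–21; primer 1 anneals to the top strand there with its 3' end pointing upstream toward position 13.
Primer 2 (GCCTGCACGCT) matches the top strand directly at positions 74–84; it anneals to the bottom strand with its 3' end pointing downstream toward position 84.
The 3' ends diverge (primer 1 extends toward position 1, primer 2 toward position 87), so the primers never converge on a shared product.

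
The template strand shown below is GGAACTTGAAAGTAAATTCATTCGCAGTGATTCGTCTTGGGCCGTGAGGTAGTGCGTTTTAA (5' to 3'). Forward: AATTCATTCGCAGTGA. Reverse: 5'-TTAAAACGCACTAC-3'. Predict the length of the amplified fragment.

Scanning the template, AATTCATTCGCAGTGA occurs at positions 15–30; this primer anneals to the bottom strand there with its 3' end pointing downstream.
Reverse complement of the reverse primer: GTAGTGCGTTTTAA. This occurs on the top strand at positions 49–62.
Amplicon spans positions 15–62: 48 bp.

48 bp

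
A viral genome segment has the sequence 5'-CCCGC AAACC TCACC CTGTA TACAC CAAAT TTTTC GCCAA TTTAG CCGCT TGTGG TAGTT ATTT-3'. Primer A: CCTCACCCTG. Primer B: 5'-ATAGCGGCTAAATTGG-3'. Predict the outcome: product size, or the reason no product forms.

No product — primer B has no binding site in the template.

Primer B (ATAGCGGCTAAATTGG) does not match the top strand, and its reverse complement CCAATTTAGCCGCTAT does not match either.
With no annealing site for primer B, no amplification occurs.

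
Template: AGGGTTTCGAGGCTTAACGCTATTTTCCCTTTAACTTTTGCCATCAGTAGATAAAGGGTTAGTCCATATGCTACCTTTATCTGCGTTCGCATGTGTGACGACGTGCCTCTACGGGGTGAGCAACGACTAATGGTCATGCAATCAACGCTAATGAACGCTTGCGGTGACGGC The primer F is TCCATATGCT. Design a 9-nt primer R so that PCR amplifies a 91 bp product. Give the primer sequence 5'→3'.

5'-CATTAGCGT-3'

The forward primer binds at positions 63–72, so a 91 bp product ends at position 63 + 91 − 1 = 153.
The reverse primer anneals to the top strand over positions 145–153, i.e. to ACGCTAATG.
Its sequence written 5'→3' is the reverse complement: CATTAGCGT.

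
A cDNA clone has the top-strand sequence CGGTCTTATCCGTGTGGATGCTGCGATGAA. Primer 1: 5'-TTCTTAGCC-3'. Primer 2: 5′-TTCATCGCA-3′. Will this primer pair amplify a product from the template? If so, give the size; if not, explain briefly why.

Primer 1 (TTCTTAGCC) does not match the top strand, and its reverse complement GGCTAAGAA does not match either.
With no annealing site for primer 1, no amplification occurs.

No product — primer 1 has no binding site in the template.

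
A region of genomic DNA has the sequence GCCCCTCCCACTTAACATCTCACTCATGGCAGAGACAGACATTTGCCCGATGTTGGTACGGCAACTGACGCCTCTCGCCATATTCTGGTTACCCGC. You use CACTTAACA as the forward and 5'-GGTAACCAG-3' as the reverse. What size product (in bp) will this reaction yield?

The forward primer matches the template at positions 9–17.
Reverse complement of the reverse primer: CTGGTTACC. This occurs on the top strand at positions 85–93.
Product length = (reverse-primer end) − (forward-primer start) + 1 = 93 − 9 + 1 = 85 bp.

85 bp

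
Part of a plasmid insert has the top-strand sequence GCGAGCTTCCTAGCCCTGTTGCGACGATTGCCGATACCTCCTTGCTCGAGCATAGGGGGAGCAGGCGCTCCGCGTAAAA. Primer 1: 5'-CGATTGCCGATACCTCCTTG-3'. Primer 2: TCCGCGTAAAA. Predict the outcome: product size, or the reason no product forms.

Primer 1 (CGATTGCCGATACCTCCTTG) matches the top strand at positions 25–44 (3' end points downstream).
Primer 2 (TCCGCGTAAAA) also matches the top strand directly, at positions 69–79 — its reverse complement TTTTACGCGGA is not present.
Both primers anneal to the bottom strand with 3' ends pointing the same way, so neither can prime synthesis back toward the other.

No product — both primers anneal to the same strand and extend in the same direction.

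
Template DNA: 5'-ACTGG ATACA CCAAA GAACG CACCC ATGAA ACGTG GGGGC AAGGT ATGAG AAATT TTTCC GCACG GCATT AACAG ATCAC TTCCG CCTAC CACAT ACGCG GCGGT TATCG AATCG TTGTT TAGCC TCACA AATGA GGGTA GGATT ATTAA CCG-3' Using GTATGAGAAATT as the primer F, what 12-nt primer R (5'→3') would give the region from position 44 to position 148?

5'-AATAATCCTACC-3'

The product's 3' end on the top strand is position 148.
The reverse primer anneals to the top strand over positions 137–148, i.e. to GGTAGGATTATT.
Its sequence written 5'→3' is the reverse complement: AATAATCCTACC.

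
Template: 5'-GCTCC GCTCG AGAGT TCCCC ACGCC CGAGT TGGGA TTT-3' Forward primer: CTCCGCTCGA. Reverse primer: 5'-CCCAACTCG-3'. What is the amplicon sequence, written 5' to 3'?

5'-CTCCGCTCGAGAGTTCCCCACGCCCGAGTTGGG-3'

The forward primer matches the template at positions 2–11.
Reverse complement of the reverse primer: CGAGTTGGG. This occurs on the top strand at positions 26–34.
The product is the template from position 2 through 34 (33 bp).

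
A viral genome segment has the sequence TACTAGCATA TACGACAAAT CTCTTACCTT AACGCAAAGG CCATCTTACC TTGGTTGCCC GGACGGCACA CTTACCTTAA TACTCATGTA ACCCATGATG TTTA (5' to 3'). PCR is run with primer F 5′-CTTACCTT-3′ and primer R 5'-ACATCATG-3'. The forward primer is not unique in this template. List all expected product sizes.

The forward primer CTTACCTT matches the top strand at positions 23–30, 45–52, 71–78.
The reverse primer's reverse complement is CATGATGT, matching at positions 94–101.
Each forward site pairs with the reverse site to give a product ending at position 101: sizes 79, 57, 31 bp.

79 bp, 57 bp, 31 bp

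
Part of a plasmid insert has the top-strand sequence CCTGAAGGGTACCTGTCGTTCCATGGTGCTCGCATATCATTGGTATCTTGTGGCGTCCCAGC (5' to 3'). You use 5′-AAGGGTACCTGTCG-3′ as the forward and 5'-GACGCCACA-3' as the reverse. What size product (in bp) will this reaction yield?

53 bp

The forward primer matches the template at positions 5–18.
Taking the reverse complement of GACGCCACA gives TGTGGCGTC, found at positions 49–57 on the template; the primer anneals here to the top strand with its 3' end pointing upstream.
Amplicon spans positions 5–57: 53 bp.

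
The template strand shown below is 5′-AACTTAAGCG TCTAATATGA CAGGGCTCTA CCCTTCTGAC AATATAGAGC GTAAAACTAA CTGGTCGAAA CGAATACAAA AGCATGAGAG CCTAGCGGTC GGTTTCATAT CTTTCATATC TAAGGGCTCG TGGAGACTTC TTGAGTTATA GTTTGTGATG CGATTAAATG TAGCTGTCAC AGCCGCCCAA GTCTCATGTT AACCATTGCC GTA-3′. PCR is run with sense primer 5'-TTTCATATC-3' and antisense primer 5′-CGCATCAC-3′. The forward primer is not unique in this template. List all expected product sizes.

The forward primer TTTCATATC matches the top strand at positions 103–111, 112–120.
The reverse primer's reverse complement is GTGATGCG, matching at positions 155–162.
Each forward site pairs with the reverse site to give a product ending at position 162: sizes 60, 51 bp.

60 bp, 51 bp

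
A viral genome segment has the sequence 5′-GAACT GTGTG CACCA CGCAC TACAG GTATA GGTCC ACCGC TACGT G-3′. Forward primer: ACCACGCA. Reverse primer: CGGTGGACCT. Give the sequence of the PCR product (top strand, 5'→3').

The forward primer matches the template at positions 12–19.
The reverse primer's reverse complement is AGGTCCACCG, which matches the template at positions 30–39.
The product is the template from position 12 through 39 (28 bp).

5'-ACCACGCACTACAGGTATAGGTCCACCG-3'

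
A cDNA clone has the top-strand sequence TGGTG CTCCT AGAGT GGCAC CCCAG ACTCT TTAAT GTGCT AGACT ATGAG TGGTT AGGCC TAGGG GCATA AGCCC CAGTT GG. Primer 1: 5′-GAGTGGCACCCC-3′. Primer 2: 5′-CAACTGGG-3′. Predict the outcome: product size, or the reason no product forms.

Yes — a 70 bp product.

Primer 1 (GAGTGGCACCCC) matches the top strand at positions 12–23; it acts as a forward primer.
Primer 2's reverse complement is CCCAGTTG, matching the top strand at positions 74–81; it acts as a reverse primer.
The 3' ends face each other across positions 12–81, giving a 70 bp product.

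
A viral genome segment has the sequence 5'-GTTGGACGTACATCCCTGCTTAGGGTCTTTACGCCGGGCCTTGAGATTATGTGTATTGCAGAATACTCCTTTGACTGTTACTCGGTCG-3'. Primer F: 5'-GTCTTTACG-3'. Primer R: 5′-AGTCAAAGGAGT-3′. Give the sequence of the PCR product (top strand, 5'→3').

The forward primer matches the template at positions 25–33.
Taking the reverse complement of AGTCAAAGGAGT gives ACTCCTTTGACT, found at positions 65–76 on the template; the primer anneals here to the top strand with its 3' end pointing upstream.
The product is the template from position 25 through 76 (52 bp).

5'-GTCTTTACGCCGGGCCTTGAGATTATGTGTATTGCAGAATACTCCTTTGACT-3'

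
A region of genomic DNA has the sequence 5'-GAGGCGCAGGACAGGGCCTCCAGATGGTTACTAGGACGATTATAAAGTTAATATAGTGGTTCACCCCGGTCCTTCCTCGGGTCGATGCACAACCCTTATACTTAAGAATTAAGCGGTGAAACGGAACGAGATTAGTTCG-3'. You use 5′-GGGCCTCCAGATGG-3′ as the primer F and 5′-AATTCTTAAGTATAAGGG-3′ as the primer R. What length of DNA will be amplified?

Forward primer GGGCCTCCAGATGG is found on the top strand at positions 14–27.
The reverse primer's reverse complement is CCCTTATACTTAAGAATT, which matches the template at positions 93–110.
Amplicon spans positions 14–110: 97 bp.

97 bp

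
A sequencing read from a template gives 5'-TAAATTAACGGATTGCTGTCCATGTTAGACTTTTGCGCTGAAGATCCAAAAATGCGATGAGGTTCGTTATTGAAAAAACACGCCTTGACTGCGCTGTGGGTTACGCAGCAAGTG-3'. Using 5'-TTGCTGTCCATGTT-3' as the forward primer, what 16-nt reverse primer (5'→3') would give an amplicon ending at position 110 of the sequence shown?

5'-TGCTGCGTAACCCACA-3'

The forward primer binds at positions 13–26; the product's 3' end on the top strand is position 110.
The reverse primer anneals to the top strand over positions 95–110, i.e. to TGTGGGTTACGCAGCA.
Its sequence written 5'→3' is the reverse complement: TGCTGCGTAACCCACA.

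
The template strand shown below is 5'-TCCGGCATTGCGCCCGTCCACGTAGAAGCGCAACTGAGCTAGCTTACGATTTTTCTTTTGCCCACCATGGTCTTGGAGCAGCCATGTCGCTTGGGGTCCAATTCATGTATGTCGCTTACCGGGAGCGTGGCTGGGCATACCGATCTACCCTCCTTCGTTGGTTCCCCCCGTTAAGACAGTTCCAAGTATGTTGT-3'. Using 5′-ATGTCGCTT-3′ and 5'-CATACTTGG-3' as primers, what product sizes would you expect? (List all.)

107 bp, 82 bp

The forward primer ATGTCGCTT matches the top strand at positions 84–92, 109–117.
The reverse primer's reverse complement is CCAAGTATG, matching at positions 182–190.
Each forward site pairs with the reverse site to give a product ending at position 190: sizes 107, 82 bp.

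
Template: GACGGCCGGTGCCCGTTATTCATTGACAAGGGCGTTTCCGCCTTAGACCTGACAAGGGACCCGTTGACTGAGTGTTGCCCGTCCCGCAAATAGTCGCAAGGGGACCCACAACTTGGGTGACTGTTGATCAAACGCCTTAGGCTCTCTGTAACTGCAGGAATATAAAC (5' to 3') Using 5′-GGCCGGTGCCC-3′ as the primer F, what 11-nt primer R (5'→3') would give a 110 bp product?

5'-AGTTGTGGGTC-3'

The forward primer binds at positions 4–14, so a 110 bp product ends at position 4 + 110 − 1 = 113.
The reverse primer anneals to the top strand over positions 103–113, i.e. to GACCCACAACT.
Its sequence written 5'→3' is the reverse complement: AGTTGTGGGTC.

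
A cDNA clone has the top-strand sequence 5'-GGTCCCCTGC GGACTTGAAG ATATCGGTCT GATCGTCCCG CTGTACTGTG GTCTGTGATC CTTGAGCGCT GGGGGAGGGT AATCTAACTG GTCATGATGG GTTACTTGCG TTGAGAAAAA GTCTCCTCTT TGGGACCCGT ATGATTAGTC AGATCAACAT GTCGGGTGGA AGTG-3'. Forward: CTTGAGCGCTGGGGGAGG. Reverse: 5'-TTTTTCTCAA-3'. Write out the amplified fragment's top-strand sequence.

Scanning the template, CTTGAGCGCTGGGGGAGG occurs at positions 61–78; this primer anneals to the bottom strand there with its 3' end pointing downstream.
Taking the reverse complement of TTTTTCTCAA gives TTGAGAAAAA, found at positions 111–120 on the template; the primer anneals here to the top strand with its 3' end pointing upstream.
The product is the template from position 61 through 120 (60 bp).

5'-CTTGAGCGCTGGGGGAGGGTAATCTAACTGGTCATGATGGGTTACTTGCGTTGAGAAAAA-3'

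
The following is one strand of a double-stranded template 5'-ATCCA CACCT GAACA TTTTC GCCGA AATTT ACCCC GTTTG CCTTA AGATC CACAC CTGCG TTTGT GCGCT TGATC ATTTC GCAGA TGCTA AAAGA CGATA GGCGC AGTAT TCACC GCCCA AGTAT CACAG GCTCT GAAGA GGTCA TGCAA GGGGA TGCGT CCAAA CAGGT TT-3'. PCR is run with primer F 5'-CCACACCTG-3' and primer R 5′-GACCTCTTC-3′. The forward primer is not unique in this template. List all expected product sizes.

The forward primer CCACACCTG matches the top strand at positions 3–11, 50–58.
The reverse primer's reverse complement is GAAGAGGTC, matching at positions 136–144.
Each forward site pairs with the reverse site to give a product ending at position 144: sizes 142, 95 bp.

142 bp, 95 bp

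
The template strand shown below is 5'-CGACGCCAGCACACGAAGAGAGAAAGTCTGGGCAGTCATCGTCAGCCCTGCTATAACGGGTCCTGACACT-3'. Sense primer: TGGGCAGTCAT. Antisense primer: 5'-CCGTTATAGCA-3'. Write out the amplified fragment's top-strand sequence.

5'-TGGGCAGTCATCGTCAGCCCTGCTATAACGG-3'

The forward primer matches the template at positions 29–39.
Reverse complement of the reverse primer: TGCTATAACGG. This occurs on the top strand at positions 49–59.
The product is the template from position 29 through 59 (31 bp).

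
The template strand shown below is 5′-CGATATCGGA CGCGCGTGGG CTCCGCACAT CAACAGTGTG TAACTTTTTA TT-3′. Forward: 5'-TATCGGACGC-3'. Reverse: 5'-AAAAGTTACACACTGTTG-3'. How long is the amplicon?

Scanning the template, TATCGGACGC occurs at positions 4–13; this primer anneals to the bottom strand there with its 3' end pointing downstream.
The reverse primer's reverse complement is CAACAGTGTGTAACTTTT, which matches the template at positions 31–48.
Amplicon spans positions 4–48: 45 bp.

45 bp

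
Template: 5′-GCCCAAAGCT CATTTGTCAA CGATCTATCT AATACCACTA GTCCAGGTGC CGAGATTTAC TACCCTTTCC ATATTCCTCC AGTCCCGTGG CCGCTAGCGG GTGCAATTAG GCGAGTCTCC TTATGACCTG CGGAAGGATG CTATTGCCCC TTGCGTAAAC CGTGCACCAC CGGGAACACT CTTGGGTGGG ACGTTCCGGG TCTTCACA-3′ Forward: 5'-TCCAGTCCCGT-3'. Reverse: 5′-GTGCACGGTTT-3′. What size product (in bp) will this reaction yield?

90 bp

The forward primer matches the template at positions 78–88.
The reverse primer's reverse complement is AAACCGTGCAC, which matches the template at positions 157–167.
The product runs from position 78 to position 167, so its length is 167 − 78 + 1 = 90 bp.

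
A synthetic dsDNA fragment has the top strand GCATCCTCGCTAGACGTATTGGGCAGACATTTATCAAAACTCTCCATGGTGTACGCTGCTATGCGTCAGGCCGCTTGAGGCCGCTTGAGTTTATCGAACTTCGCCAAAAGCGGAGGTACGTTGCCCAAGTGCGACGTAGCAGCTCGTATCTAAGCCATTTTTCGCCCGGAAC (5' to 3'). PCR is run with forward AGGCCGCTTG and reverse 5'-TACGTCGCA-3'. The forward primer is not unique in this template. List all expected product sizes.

71 bp, 61 bp

The forward primer AGGCCGCTTG matches the top strand at positions 68–77, 78–87.
The reverse primer's reverse complement is TGCGACGTA, matching at positions 130–138.
Each forward site pairs with the reverse site to give a product ending at position 138: sizes 71, 61 bp.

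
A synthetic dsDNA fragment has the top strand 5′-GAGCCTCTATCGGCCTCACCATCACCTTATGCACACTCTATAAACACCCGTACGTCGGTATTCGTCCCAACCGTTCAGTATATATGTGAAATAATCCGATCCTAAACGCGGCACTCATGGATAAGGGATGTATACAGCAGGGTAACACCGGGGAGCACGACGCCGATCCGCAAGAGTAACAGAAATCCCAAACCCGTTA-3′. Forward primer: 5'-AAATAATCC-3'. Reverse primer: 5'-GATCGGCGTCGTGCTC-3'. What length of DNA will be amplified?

Forward primer AAATAATCC is found on the top strand at positions 89–97.
The reverse primer's reverse complement is GAGCACGACGCCGATC, which matches the template at positions 153–168.
Product length = (reverse-primer end) − (forward-primer start) + 1 = 168 − 89 + 1 = 80 bp.

80 bp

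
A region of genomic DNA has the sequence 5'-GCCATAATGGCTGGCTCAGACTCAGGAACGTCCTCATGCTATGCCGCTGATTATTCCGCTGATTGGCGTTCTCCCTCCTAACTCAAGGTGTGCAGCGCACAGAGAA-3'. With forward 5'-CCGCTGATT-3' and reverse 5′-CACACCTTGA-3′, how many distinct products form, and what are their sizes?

Two products: 49 bp, 37 bp

The forward primer CCGCTGATT matches the top strand at positions 44–52, 56–64.
The reverse primer's reverse complement is TCAAGGTGTG, matching at positions 83–92.
Each forward site pairs with the reverse site to give a product ending at position 92: sizes 49, 37 bp.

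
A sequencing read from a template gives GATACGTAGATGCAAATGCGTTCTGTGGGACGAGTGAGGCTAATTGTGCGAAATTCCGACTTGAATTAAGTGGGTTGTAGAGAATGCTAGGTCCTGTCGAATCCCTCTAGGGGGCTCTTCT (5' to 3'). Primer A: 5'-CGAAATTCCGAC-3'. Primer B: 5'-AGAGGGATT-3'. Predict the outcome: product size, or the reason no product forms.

Yes — a 60 bp product.

Primer A (CGAAATTCCGAC) matches the top strand at positions 49–60; it acts as a forward primer.
Primer B's reverse complement is AATCCCTCT, matching the top strand at positions 100–108; it acts as a reverse primer.
The 3' ends face each other across positions 49–108, giving a 60 bp product.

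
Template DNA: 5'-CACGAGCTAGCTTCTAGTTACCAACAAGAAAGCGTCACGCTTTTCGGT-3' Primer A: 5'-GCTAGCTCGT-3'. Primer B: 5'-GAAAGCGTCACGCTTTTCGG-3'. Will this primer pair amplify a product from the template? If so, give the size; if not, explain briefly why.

No product — the primers' 3' ends point away from each other.

Primer A (GCTAGCTCGT) has reverse complement ACGAGCTAGC, which matches the top strand at positions 2–11; primer A anneals to the top strand there with its 3' end pointing upstream toward position 2.
Primer B (GAAAGCGTCACGCTTTTCGG) matches the top strand directly at positions 28–47; it anneals to the bottom strand with its 3' end pointing downstream toward position 47.
The 3' ends diverge (primer A extends toward position 1, primer B toward position 48), so the primers never converge on a shared product.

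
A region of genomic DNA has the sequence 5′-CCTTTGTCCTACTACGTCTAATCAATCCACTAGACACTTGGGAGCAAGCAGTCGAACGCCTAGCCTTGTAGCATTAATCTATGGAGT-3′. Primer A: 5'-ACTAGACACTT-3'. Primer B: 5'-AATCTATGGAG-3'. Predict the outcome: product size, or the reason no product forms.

No product — both primers anneal to the same strand and extend in the same direction.

Primer A (ACTAGACACTT) matches the top strand at positions 29–39 (3' end points downstream).
Primer B (AATCTATGGAG) also matches the top strand directly, at positions 76–86 — its reverse complement CTCCATAGATT is not present.
Both primers anneal to the bottom strand with 3' ends pointing the same way, so neither can prime synthesis back toward the other.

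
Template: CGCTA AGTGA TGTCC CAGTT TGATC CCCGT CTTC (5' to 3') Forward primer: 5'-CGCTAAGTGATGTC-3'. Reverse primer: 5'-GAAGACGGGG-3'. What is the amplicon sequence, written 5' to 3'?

5'-CGCTAAGTGATGTCCCAGTTTGATCCCCGTCTTC-3'

Scanning the template, CGCTAAGTGATGTC occurs at positions 1–14; this primer anneals to the bottom strand there with its 3' end pointing downstream.
Taking the reverse complement of GAAGACGGGG gives CCCCGTCTTC, found at positions 25–34 on the template; the primer anneals here to the top strand with its 3' end pointing upstream.
The product is the template from position 1 through 34 (34 bp).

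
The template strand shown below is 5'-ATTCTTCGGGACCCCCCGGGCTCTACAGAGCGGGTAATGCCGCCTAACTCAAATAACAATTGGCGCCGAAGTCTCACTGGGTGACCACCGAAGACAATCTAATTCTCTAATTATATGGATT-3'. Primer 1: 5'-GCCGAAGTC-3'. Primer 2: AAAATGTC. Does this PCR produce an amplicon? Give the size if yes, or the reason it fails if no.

Primer 2 (AAAATGTC) does not match the top strand, and its reverse complement GACATTTT does not match either.
With no annealing site for primer 2, no amplification occurs.

No product — primer 2 has no binding site in the template.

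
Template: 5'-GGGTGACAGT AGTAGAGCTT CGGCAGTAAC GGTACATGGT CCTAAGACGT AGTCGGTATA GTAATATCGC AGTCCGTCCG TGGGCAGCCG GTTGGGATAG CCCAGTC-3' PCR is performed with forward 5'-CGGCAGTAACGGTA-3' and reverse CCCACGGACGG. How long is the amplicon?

64 bp

Scanning the template, CGGCAGTAACGGTA occurs at positions 21–34; this primer anneals to the bottom strand there with its 3' end pointing downstream.
Reverse complement of the reverse primer: CCGTCCGTGGG. This occurs on the top strand at positions 74–84.
The product runs from position 21 to position 84, so its length is 84 − 21 + 1 = 64 bp.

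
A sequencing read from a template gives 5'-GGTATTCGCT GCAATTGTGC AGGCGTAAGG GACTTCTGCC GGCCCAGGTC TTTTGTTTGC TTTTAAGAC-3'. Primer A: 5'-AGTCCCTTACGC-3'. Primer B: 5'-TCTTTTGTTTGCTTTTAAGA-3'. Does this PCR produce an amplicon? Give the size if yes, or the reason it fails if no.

Primer A (AGTCCCTTACGC) has reverse complement GCGTAAGGGACT, which matches the top strand at positions 23–34; primer A anneals to the top strand there with its 3' end pointing upstream toward position 23.
Primer B (TCTTTTGTTTGCTTTTAAGA) matches the top strand directly at positions 49–68; it anneals to the bottom strand with its 3' end pointing downstream toward position 68.
The 3' ends diverge (primer A extends toward position 1, primer B toward position 69), so the primers never converge on a shared product.

No product — the primers' 3' ends point away from each other.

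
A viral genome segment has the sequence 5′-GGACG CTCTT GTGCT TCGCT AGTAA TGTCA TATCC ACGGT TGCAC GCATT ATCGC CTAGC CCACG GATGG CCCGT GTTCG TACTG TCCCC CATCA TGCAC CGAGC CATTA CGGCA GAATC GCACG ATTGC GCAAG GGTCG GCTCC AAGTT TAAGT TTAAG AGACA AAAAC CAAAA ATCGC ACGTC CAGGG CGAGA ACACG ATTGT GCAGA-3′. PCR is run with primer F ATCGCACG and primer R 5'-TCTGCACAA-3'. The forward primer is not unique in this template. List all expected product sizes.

The forward primer ATCGCACG matches the top strand at positions 118–125, 176–183.
The reverse primer's reverse complement is TTGTGCAGA, matching at positions 202–210.
Each forward site pairs with the reverse site to give a product ending at position 210: sizes 93, 35 bp.

93 bp, 35 bp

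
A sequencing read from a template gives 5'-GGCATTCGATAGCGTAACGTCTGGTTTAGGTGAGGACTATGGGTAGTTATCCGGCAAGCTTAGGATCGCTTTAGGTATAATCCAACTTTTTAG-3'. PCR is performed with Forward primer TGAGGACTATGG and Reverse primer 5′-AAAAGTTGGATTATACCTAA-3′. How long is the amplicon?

60 bp

Scanning the template, TGAGGACTATGG occurs at positions 31–42; this primer anneals to the bottom strand there with its 3' end pointing downstream.
Reverse complement of the reverse primer: TTAGGTATAATCCAACTTTT. This occurs on the top strand at positions 71–90.
Amplicon spans positions 31–90: 60 bp.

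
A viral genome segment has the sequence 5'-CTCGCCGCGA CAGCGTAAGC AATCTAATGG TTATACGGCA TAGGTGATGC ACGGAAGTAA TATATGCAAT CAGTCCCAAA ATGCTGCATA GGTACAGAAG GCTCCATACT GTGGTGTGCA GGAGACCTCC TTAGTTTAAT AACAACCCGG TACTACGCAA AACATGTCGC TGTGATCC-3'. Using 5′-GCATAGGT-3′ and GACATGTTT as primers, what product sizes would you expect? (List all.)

The forward primer GCATAGGT matches the top strand at positions 38–45, 86–93.
The reverse primer's reverse complement is AAACATGTC, matching at positions 160–168.
Each forward site pairs with the reverse site to give a product ending at position 168: sizes 131, 83 bp.

131 bp, 83 bp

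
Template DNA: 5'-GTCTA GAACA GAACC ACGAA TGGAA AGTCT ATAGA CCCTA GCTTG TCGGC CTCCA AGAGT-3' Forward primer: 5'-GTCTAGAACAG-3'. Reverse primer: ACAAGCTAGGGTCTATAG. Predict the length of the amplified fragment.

46 bp

The forward primer matches the template at positions 1–11.
Taking the reverse complement of ACAAGCTAGGGTCTATAG gives CTATAGACCCTAGCTTGT, found at positions 29–46 on the template; the primer anneals here to the top strand with its 3' end pointing upstream.
The product runs from position 1 to position 46, so its length is 46 − 1 + 1 = 46 bp.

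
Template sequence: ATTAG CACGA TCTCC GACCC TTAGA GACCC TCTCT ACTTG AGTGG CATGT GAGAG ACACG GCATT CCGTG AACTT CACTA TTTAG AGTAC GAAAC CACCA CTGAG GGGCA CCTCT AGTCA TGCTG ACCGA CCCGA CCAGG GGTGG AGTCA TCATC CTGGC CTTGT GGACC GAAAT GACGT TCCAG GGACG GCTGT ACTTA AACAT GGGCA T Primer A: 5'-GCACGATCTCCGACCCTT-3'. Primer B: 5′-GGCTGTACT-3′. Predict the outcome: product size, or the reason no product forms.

No product — both primers anneal to the same strand and extend in the same direction.

Primer A (GCACGATCTCCGACCCTT) matches the top strand at positions 5–22 (3' end points downstream).
Primer B (GGCTGTACT) also matches the top strand directly, at positions 190–198 — its reverse complement AGTACAGCC is not present.
Both primers anneal to the bottom strand with 3' ends pointing the same way, so neither can prime synthesis back toward the other.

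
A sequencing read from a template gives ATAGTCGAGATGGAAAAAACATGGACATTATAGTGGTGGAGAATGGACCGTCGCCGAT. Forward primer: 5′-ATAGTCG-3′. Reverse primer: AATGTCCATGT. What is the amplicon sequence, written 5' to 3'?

5'-ATAGTCGAGATGGAAAAAACATGGACATT-3'

The forward primer matches the template at positions 1–7.
Reverse complement of the reverse primer: ACATGGACATT. This occurs on the top strand at positions 19–29.
The product is the template from position 1 through 29 (29 bp).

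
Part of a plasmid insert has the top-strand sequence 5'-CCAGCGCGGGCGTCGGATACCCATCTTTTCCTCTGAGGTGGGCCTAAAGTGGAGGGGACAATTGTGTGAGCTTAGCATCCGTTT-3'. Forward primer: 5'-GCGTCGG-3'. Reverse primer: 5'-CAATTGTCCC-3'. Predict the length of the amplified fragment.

The forward primer matches the template at positions 10–16.
Reverse complement of the reverse primer: GGGACAATTG. This occurs on the top strand at positions 55–64.
The product runs from position 10 to position 64, so its length is 64 − 10 + 1 = 55 bp.

55 bp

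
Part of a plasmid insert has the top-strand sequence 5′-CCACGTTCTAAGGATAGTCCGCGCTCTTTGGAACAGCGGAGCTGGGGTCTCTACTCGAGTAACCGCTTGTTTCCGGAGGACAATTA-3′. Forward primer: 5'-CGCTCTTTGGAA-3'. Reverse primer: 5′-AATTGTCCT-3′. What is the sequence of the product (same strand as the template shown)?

Forward primer CGCTCTTTGGAA is found on the top strand at positions 22–33.
The reverse primer's reverse complement is AGGACAATT, which matches the template at positions 77–85.
The product is the template from position 22 through 85 (64 bp).

5'-CGCTCTTTGGAACAGCGGAGCTGGGGTCTCTACTCGAGTAACCGCTTGTTTCCGGAGGACAATT-3'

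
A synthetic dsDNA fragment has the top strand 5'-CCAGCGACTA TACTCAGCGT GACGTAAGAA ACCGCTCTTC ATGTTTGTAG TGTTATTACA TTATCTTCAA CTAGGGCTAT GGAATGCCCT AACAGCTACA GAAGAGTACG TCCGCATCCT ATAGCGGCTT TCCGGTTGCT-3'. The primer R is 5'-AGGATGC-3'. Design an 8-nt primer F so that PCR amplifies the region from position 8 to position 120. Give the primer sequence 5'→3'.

5'-CTATACTC-3'

The reverse primer's reverse complement GCATCCT matches the template at positions 114–120; the product starts at position 8.
The forward primer is identical to the top strand over positions 8–15: CTATACTC.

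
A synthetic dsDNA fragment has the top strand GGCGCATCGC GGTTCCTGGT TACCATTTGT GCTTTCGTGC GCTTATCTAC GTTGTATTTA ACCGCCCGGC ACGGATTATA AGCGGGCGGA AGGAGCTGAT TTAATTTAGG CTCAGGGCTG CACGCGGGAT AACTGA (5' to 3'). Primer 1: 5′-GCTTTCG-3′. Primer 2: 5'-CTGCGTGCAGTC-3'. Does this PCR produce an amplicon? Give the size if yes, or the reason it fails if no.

Primer 2 (CTGCGTGCAGTC) does not match the top strand, and its reverse complement GACTGCACGCAG does not match either.
With no annealing site for primer 2, no amplification occurs.

No product — primer 2 has no binding site in the template.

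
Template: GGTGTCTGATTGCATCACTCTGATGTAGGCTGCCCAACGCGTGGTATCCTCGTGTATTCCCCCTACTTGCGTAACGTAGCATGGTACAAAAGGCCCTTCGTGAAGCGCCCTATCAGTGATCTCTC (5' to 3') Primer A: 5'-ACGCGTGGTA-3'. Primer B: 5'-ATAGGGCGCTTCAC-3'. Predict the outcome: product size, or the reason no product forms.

Yes — a 77 bp product.

Primer A (ACGCGTGGTA) matches the top strand at positions 37–46; it acts as a forward primer.
Primer B's reverse complement is GTGAAGCGCCCTAT, matching the top strand at positions 100–113; it acts as a reverse primer.
The 3' ends face each other across positions 37–113, giving a 77 bp product.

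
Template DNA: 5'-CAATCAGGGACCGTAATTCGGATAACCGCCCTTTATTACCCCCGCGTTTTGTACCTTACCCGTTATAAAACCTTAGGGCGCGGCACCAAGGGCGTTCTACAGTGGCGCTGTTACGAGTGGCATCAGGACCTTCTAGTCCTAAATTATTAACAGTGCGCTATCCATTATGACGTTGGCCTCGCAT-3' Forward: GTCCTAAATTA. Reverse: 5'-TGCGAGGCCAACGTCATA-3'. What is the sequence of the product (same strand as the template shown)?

5'-GTCCTAAATTATTAACAGTGCGCTATCCATTATGACGTTGGCCTCGCA-3'

The forward primer matches the template at positions 136–146.
The reverse primer's reverse complement is TATGACGTTGGCCTCGCA, which matches the template at positions 166–183.
The product is the template from position 136 through 183 (48 bp).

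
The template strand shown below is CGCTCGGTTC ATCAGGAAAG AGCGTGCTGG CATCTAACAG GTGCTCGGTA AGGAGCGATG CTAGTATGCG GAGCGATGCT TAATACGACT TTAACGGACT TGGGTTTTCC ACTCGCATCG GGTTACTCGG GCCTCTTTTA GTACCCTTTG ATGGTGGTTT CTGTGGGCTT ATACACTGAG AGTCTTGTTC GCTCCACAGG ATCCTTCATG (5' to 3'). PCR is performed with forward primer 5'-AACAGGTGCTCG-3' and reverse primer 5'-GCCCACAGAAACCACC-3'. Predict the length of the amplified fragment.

133 bp

The forward primer matches the template at positions 36–47.
Reverse complement of the reverse primer: GGTGGTTTCTGTGGGC. This occurs on the top strand at positions 153–168.
Product length = (reverse-primer end) − (forward-primer start) + 1 = 168 − 36 + 1 = 133 bp.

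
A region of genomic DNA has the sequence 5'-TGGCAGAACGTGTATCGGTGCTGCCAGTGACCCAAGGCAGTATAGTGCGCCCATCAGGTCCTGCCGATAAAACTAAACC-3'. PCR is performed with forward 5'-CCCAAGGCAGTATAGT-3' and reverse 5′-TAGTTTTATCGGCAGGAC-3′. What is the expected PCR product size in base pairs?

Forward primer CCCAAGGCAGTATAGT is found on the top strand at positions 31–46.
Reverse complement of the reverse primer: GTCCTGCCGATAAAACTA. This occurs on the top strand at positions 58–75.
Product length = (reverse-primer end) − (forward-primer start) + 1 = 75 − 31 + 1 = 45 bp.

45 bp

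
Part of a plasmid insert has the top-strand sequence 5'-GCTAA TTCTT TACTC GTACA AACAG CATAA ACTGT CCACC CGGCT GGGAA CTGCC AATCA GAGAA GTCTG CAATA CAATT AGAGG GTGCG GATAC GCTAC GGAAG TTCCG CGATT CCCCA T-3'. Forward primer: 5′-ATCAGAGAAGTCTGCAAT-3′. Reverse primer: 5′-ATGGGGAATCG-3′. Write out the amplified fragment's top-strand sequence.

Scanning the template, ATCAGAGAAGTCTGCAAT occurs at positions 57–74; this primer anneals to the bottom strand there with its 3' end pointing downstream.
Taking the reverse complement of ATGGGGAATCG gives CGATTCCCCAT, found at positions 111–121 on the template; the primer anneals here to the top strand with its 3' end pointing upstream.
The product is the template from position 57 through 121 (65 bp).

5'-ATCAGAGAAGTCTGCAATACAATTAGAGGGTGCGGATACGCTACGGAAGTTCCGCGATTCCCCAT-3'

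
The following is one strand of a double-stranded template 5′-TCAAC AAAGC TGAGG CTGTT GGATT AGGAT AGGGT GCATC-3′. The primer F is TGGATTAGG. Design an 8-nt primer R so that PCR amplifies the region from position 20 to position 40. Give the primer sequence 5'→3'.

The product's 3' end on the top strand is position 40.
The reverse primer anneals to the top strand over positions 33–40, i.e. to GGTGCATC.
Its sequence written 5'→3' is the reverse complement: GATGCACC.

5'-GATGCACC-3'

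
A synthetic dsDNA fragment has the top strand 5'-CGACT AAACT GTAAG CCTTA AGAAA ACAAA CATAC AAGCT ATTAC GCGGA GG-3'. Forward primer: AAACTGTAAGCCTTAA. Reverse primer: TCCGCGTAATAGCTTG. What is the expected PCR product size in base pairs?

45 bp

The forward primer matches the template at positions 6–21.
Reverse complement of the reverse primer: CAAGCTATTACGCGGA. This occurs on the top strand at positions 35–50.
The product runs from position 6 to position 50, so its length is 50 − 6 + 1 = 45 bp.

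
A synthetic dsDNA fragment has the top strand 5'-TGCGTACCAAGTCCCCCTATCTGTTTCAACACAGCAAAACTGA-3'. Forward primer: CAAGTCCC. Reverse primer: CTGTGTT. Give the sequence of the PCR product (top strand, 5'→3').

Scanning the template, CAAGTCCC occurs at positions 8–15; this primer anneals to the bottom strand there with its 3' end pointing downstream.
Taking the reverse complement of CTGTGTT gives AACACAG, found at positions 28–34 on the template; the primer anneals here to the top strand with its 3' end pointing upstream.
The product is the template from position 8 through 34 (27 bp).

5'-CAAGTCCCCCTATCTGTTTCAACACAG-3'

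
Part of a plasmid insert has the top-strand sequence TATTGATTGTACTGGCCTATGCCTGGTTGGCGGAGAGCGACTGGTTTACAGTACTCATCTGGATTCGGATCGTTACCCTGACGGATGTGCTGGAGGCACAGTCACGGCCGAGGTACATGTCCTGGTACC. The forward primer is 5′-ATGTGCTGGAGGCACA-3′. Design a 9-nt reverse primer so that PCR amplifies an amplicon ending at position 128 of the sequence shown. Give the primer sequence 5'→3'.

The forward primer binds at positions 85–100; the product's 3' end on the top strand is position 128.
The reverse primer anneals to the top strand over positions 120–128, i.e. to TCCTGGTAC.
Its sequence written 5'→3' is the reverse complement: GTACCAGGA.

5'-GTACCAGGA-3'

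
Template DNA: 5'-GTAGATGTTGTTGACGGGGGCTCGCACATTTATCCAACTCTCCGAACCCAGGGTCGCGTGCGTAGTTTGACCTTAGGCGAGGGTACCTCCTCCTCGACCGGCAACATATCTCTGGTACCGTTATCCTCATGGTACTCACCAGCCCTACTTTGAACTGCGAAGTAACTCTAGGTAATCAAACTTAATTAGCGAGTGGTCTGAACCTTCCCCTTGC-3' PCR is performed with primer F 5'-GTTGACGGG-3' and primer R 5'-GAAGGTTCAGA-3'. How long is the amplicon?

The forward primer matches the template at positions 10–18.
Reverse complement of the reverse primer: TCTGAACCTTC. This occurs on the top strand at positions 197–207.
Product length = (reverse-primer end) − (forward-primer start) + 1 = 207 − 10 + 1 = 198 bp.

198 bp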